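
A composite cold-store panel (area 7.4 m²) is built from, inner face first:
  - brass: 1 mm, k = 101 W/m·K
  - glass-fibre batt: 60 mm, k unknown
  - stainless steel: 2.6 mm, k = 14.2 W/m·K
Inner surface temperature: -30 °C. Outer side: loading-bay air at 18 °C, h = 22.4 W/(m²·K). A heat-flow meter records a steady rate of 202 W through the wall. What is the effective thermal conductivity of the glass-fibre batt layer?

Series thermal resistances:
R_brass = L/(kA) = 0.001/(101×7.4) = 1.338×10^-6 K/W
R_stainless steel = L/(kA) = 0.0026/(14.2×7.4) = 2.474×10^-5 K/W
R_outer film = 1/(h_o·A) = 1/(22.4×7.4) = 0.006033 K/W
Sum of known resistances R_other = 0.006059 K/W
Total R = ΔT/Q = 48/202 = 0.2376 K/W
R_glass-fibre batt = R_total − R_other = 0.2316 K/W
k = L/(R·A) = 0.06/(0.2316×7.4)

k ≈ 0.035 W/(m·K)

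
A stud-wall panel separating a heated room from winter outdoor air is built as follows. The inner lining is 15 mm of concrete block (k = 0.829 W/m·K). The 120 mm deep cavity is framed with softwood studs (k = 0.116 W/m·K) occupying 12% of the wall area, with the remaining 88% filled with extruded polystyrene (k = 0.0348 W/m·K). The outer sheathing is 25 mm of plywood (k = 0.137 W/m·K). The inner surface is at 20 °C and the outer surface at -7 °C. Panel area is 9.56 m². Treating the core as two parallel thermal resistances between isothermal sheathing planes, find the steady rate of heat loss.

Q ≈ 89.2 W

Sheathing layers in series; stud and cavity paths in parallel between them.
R_inner = 0.015/(0.829×9.56) = 0.001893 K/W
R_stud  = 0.12/(0.116×0.12×9.56) = 0.9017 K/W
R_cav   = 0.12/(0.0348×0.88×9.56) = 0.4099 K/W
1/R_core = 1/R_stud + 1/R_cav → R_core = 0.2818 K/W
R_outer = 0.025/(0.137×9.56) = 0.01909 K/W
R_total = 0.3028 K/W
Q = ΔT/R_total = 27/0.3028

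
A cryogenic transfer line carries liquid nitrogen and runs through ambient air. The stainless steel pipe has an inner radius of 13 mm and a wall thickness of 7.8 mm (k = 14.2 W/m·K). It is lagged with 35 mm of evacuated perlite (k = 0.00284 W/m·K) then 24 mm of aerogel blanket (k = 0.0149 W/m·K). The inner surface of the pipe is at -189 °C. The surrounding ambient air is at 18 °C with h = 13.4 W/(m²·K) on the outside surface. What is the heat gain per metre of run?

q′ ≈ 3.49 W/m

Radial resistances (cylindrical: R_cond = ln(r_o/r_i)/(2πkL), R_conv = 1/(h·2πrL)):
R_stainless steel pipe wall = ln(20.8/13)/(2π×14.2×1) = 0.005268 K/W
R_evacuated perlite = ln(55.8/20.8)/(2π×0.00284×1) = 55.3 K/W
R_aerogel blanket = ln(79.8/55.8)/(2π×0.0149×1) = 3.821 K/W
R_outer film = 1/(h_o·2πr_oL) = 1/(13.4×2π×0.0798×1) = 0.1488 K/W
R_total = 59.28 K/W
Q = ΔT/R_total = 207/59.28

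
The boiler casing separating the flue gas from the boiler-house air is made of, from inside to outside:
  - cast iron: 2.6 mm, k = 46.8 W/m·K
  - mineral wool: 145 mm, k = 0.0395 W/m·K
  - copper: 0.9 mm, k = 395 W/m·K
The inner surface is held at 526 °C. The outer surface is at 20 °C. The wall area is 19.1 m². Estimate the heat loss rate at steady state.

Treating each layer as a thermal resistance in series:
R_cast iron = L/(kA) = 0.0026/(46.8×19.1) = 2.909×10^-6 K/W
R_mineral wool = L/(kA) = 0.145/(0.0395×19.1) = 0.1922 K/W
R_copper = L/(kA) = 0.0009/(395×19.1) = 1.193×10^-7 K/W
R_total = 0.1922 K/W
Q = ΔT / R_total = 506 / 0.1922

Q ≈ 2630 W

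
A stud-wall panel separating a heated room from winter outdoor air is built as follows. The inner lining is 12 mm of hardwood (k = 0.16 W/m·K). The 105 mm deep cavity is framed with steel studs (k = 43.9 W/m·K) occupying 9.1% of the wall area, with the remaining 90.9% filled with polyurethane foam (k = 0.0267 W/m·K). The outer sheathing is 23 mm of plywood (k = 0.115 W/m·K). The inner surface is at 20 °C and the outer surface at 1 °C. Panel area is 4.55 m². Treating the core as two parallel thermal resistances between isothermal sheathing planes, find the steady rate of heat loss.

Q ≈ 287 W

Sheathing layers in series; stud and cavity paths in parallel between them.
R_inner = 0.012/(0.16×4.55) = 0.01648 K/W
R_stud  = 0.105/(43.9×0.091×4.55) = 0.005777 K/W
R_cav   = 0.105/(0.0267×0.909×4.55) = 0.9508 K/W
1/R_core = 1/R_stud + 1/R_cav → R_core = 0.005742 K/W
R_outer = 0.023/(0.115×4.55) = 0.04396 K/W
R_total = 0.06618 K/W
Q = ΔT/R_total = 19/0.06618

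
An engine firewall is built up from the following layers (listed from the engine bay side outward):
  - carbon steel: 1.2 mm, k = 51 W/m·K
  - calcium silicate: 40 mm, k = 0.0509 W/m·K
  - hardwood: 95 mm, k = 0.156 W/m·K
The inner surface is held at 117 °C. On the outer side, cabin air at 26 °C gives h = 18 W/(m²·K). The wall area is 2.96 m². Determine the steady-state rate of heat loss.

Treating each layer as a thermal resistance in series:
R_carbon steel = L/(kA) = 0.0012/(51×2.96) = 7.949×10^-6 K/W
R_calcium silicate = L/(kA) = 0.04/(0.0509×2.96) = 0.2655 K/W
R_hardwood = L/(kA) = 0.095/(0.156×2.96) = 0.2057 K/W
R_outer film = 1/(h_o·A) = 1/(18×2.96) = 0.01877 K/W
R_total = 0.49 K/W
Q = ΔT / R_total = 91 / 0.49

Q ≈ 186 W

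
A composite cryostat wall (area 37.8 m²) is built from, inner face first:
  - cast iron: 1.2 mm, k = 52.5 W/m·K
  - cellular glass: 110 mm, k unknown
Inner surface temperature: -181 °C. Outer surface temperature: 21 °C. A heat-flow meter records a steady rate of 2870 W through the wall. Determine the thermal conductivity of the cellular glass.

k ≈ 0.0413 W/(m·K)

Treating each layer as a thermal resistance in series:
R_cast iron = L/(kA) = 0.0012/(52.5×37.8) = 6.047×10^-7 K/W
Sum of known resistances R_other = 6.047×10^-7 K/W
Total R = ΔT/Q = 202/2870 = 0.07038 K/W
R_cellular glass = R_total − R_other = 0.07038 K/W
k = L/(R·A) = 0.11/(0.07038×37.8)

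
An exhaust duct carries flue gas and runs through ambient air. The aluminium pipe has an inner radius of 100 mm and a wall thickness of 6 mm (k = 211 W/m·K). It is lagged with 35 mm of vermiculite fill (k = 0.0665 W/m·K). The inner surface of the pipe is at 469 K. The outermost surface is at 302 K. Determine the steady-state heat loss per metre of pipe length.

Treating each annulus and film as a series resistance:
R_aluminium pipe wall = ln(106/100)/(2π×211×1) = 4.395×10^-5 K/W
R_vermiculite fill = ln(141/106)/(2π×0.0665×1) = 0.6829 K/W
R_total = 0.6829 K/W
Q = ΔT/R_total = 167/0.6829

q′ ≈ 245 W/m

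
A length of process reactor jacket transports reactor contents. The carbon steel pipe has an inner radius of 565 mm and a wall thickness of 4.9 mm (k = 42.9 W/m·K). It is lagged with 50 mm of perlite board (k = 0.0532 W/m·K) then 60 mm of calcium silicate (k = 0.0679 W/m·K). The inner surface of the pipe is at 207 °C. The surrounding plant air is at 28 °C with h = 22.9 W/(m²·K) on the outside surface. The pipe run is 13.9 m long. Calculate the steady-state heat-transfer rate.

Q ≈ 5200 W

Cylindrical conduction, so R = ln(r₂/r₁)/(2πkL) per layer, in series:
R_carbon steel pipe wall = ln(569.9/565)/(2π×42.9×13.9) = 2.305×10^-6 K/W
R_perlite board = ln(619.9/569.9)/(2π×0.0532×13.9) = 0.0181 K/W
R_calcium silicate = ln(679.9/619.9)/(2π×0.0679×13.9) = 0.01558 K/W
R_outer film = 1/(h_o·2πr_oL) = 1/(22.9×2π×0.6799×13.9) = 7.354×10^-4 K/W
R_total = 0.03442 K/W
Q = ΔT/R_total = 179/0.03442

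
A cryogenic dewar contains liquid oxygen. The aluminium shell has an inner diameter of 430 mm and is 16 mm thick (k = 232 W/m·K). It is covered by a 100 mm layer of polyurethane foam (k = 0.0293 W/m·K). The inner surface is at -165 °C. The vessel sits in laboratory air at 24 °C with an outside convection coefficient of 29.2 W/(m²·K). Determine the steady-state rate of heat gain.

For a spherical shell R = (1/r₁ − 1/r₂)/(4πk); film R = 1/(h·4πr²). In series:
R_aluminium shell = (1/0.215 − 1/0.231)/(4π×232) = 1.105×10^-4 K/W
R_polyurethane foam = (1/0.231 − 1/0.331)/(4π×0.0293) = 3.552 K/W
R_outer film = 1/(h·4πr_o²) = 1/(29.2×4π×0.331²) = 0.02487 K/W
R_total = 3.577 K/W
Q = ΔT/R_total = 189/3.577

Q ≈ 52.8 W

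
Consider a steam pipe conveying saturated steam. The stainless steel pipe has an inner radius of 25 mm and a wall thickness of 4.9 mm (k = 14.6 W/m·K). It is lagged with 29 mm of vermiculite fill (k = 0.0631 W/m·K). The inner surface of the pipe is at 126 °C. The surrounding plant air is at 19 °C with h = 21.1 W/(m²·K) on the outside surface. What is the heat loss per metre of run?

q′ ≈ 58.2 W/m

Cylindrical conduction, so R = ln(r₂/r₁)/(2πkL) per layer, in series:
R_stainless steel pipe wall = ln(29.9/25)/(2π×14.6×1) = 0.001951 K/W
R_vermiculite fill = ln(58.9/29.9)/(2π×0.0631×1) = 1.71 K/W
R_outer film = 1/(h_o·2πr_oL) = 1/(21.1×2π×0.0589×1) = 0.1281 K/W
R_total = 1.84 K/W
Q = ΔT/R_total = 107/1.84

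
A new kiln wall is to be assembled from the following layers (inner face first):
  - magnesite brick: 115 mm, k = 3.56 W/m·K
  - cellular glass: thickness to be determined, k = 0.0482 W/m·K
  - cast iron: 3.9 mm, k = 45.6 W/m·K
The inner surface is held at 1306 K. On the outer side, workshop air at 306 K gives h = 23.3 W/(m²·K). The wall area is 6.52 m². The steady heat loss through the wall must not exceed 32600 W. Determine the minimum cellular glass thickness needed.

L ≈ 6.01 mm

Series thermal resistances:
R_magnesite brick = L/(kA) = 0.115/(3.56×6.52) = 0.004955 K/W
R_cast iron = L/(kA) = 0.0039/(45.6×6.52) = 1.312×10^-5 K/W
R_outer film = 1/(h_o·A) = 1/(23.3×6.52) = 0.006583 K/W
Sum of the known resistances R_other = 0.01155 K/W
Required total resistance R_tot = ΔT/Q_allow = 1000/32600 = 0.03067 K/W
R_cellular glass = R_tot − R_other = 0.01912 K/W
L = R·k·A = 0.01912×0.0482×6.52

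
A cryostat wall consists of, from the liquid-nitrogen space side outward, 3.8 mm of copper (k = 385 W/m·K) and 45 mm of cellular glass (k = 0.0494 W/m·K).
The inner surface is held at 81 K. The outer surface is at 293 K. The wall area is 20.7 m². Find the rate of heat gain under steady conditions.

Q ≈ 4820 W

Model the wall as resistances in series:
R_copper = L/(kA) = 0.0038/(385×20.7) = 4.768×10^-7 K/W
R_cellular glass = L/(kA) = 0.045/(0.0494×20.7) = 0.04401 K/W
R_total = 0.04401 K/W
Q = ΔT / R_total = 212 / 0.04401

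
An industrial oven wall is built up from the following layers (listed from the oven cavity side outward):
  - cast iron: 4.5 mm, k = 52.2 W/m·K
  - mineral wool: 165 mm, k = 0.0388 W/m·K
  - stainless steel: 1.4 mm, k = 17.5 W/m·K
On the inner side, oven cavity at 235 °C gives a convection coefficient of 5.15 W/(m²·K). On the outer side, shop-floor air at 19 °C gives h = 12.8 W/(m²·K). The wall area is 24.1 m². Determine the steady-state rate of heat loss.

Model the wall as resistances in series:
R_inner film = 1/(h_i·A) = 1/(5.15×24.1) = 0.008057 K/W
R_cast iron = L/(kA) = 0.0045/(52.2×24.1) = 3.577×10^-6 K/W
R_mineral wool = L/(kA) = 0.165/(0.0388×24.1) = 0.1765 K/W
R_stainless steel = L/(kA) = 0.0014/(17.5×24.1) = 3.32×10^-6 K/W
R_outer film = 1/(h_o·A) = 1/(12.8×24.1) = 0.003242 K/W
R_total = 0.1878 K/W
Q = ΔT / R_total = 216 / 0.1878

Q ≈ 1150 W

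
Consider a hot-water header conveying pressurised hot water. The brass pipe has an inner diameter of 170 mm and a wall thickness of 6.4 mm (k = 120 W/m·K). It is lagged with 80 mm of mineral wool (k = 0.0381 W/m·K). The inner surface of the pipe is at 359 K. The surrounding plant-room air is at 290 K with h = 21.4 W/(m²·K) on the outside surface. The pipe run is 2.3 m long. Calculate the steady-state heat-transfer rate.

Treating each annulus and film as a series resistance:
R_brass pipe wall = ln(91.4/85)/(2π×120×2.3) = 4.186×10^-5 K/W
R_mineral wool = ln(171.4/91.4)/(2π×0.0381×2.3) = 1.142 K/W
R_outer film = 1/(h_o·2πr_oL) = 1/(21.4×2π×0.1714×2.3) = 0.01887 K/W
R_total = 1.161 K/W
Q = ΔT/R_total = 69/1.161

Q ≈ 59.4 W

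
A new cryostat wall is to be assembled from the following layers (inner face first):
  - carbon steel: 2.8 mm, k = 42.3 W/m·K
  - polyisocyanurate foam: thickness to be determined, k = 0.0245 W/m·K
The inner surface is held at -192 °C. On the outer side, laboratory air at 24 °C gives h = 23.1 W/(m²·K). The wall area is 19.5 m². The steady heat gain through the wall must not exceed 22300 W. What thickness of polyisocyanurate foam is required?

L ≈ 3.57 mm

Model the wall as resistances in series:
R_carbon steel = L/(kA) = 0.0028/(42.3×19.5) = 3.395×10^-6 K/W
R_outer film = 1/(h_o·A) = 1/(23.1×19.5) = 0.00222 K/W
Sum of the known resistances R_other = 0.002223 K/W
Required total resistance R_tot = ΔT/Q_allow = 216/22300 = 0.009686 K/W
R_polyisocyanurate foam = R_tot − R_other = 0.007463 K/W
L = R·k·A = 0.007463×0.0245×19.5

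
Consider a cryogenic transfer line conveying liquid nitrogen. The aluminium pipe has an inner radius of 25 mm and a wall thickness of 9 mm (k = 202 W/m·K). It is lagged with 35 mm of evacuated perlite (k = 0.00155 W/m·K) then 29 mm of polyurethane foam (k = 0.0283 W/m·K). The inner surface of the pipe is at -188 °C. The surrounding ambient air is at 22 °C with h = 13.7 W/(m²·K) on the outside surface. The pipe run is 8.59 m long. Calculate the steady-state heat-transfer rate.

For a radial system each layer contributes R = ln(r_out/r_in)/(2πkL); films add R = 1/(hA).
R_aluminium pipe wall = ln(34/25)/(2π×202×8.59) = 2.82×10^-5 K/W
R_evacuated perlite = ln(69/34)/(2π×0.00155×8.59) = 8.46 K/W
R_polyurethane foam = ln(98/69)/(2π×0.0283×8.59) = 0.2297 K/W
R_outer film = 1/(h_o·2πr_oL) = 1/(13.7×2π×0.098×8.59) = 0.0138 K/W
R_total = 8.704 K/W
Q = ΔT/R_total = 210/8.704

Q ≈ 24.1 W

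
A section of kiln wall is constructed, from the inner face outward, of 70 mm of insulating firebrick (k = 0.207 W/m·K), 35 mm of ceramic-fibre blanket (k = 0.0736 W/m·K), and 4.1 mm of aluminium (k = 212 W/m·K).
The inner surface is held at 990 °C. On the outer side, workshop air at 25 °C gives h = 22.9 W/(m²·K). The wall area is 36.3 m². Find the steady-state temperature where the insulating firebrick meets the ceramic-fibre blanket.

Series thermal resistances:
R_insulating firebrick = L/(kA) = 0.07/(0.207×36.3) = 0.009316 K/W
R_ceramic-fibre blanket = L/(kA) = 0.035/(0.0736×36.3) = 0.0131 K/W
R_aluminium = L/(kA) = 0.0041/(212×36.3) = 5.328×10^-7 K/W
R_outer film = 1/(h_o·A) = 1/(22.9×36.3) = 0.001203 K/W
R_total = 0.02362 K/W;  Q = ΔT/R_total = 965/0.02362 = 40860 W
T_interface = T_inner − Q·ΣR(inner→interface) = 990 − 40900×0.009316

T ≈ 609 °C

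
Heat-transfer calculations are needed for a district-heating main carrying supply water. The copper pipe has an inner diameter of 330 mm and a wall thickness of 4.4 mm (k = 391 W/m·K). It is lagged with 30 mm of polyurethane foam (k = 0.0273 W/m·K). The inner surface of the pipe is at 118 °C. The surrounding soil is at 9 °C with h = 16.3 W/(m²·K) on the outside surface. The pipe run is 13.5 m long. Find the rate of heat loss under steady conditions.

Treating each annulus and film as a series resistance:
R_copper pipe wall = ln(169.4/165)/(2π×391×13.5) = 7.935×10^-7 K/W
R_polyurethane foam = ln(199.4/169.4)/(2π×0.0273×13.5) = 0.07041 K/W
R_outer film = 1/(h_o·2πr_oL) = 1/(16.3×2π×0.1994×13.5) = 0.003627 K/W
R_total = 0.07404 K/W
Q = ΔT/R_total = 109/0.07404

Q ≈ 1470 W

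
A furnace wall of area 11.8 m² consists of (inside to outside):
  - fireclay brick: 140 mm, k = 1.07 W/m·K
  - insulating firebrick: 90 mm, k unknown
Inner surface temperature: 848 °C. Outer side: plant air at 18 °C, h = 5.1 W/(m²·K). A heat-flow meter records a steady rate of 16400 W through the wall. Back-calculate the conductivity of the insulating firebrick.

Using the resistance-network approach (series):
R_fireclay brick = L/(kA) = 0.14/(1.07×11.8) = 0.01109 K/W
R_outer film = 1/(h_o·A) = 1/(5.1×11.8) = 0.01662 K/W
Sum of known resistances R_other = 0.02771 K/W
Total R = ΔT/Q = 830/16400 = 0.05061 K/W
R_insulating firebrick = R_total − R_other = 0.0229 K/W
k = L/(R·A) = 0.09/(0.0229×11.8)

k ≈ 0.333 W/(m·K)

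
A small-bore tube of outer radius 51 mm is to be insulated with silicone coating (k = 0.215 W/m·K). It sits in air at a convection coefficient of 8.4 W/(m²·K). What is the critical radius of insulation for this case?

r_cr ≈ 25.6 mm

For a cylinder r_cr = k/h = 0.215/8.4
r_cr = 25.6 mm; since the bare radius (51 mm) is above r_cr, any added insulation will reduce heat loss.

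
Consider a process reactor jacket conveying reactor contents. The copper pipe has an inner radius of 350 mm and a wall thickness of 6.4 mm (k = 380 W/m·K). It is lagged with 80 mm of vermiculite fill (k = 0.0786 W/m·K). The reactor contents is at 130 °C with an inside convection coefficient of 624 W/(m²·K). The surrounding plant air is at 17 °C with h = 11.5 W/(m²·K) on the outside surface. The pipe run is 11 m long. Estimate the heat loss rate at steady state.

Per-layer cylindrical resistances, series-summed:
R_inner film = 1/(h_i·2πr₁L) = 1/(624×2π×0.35×11) = 6.625×10^-5 K/W
R_copper pipe wall = ln(356.4/350)/(2π×380×11) = 6.899×10^-7 K/W
R_vermiculite fill = ln(436.4/356.4)/(2π×0.0786×11) = 0.03728 K/W
R_outer film = 1/(h_o·2πr_oL) = 1/(11.5×2π×0.4364×11) = 0.002883 K/W
R_total = 0.04023 K/W
Q = ΔT/R_total = 113/0.04023

Q ≈ 2810 W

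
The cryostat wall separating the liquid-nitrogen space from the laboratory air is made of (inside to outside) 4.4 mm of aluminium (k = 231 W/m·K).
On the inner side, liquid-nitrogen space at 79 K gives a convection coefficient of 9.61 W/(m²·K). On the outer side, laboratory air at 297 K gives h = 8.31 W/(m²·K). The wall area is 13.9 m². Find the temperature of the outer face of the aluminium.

T ≈ 180 K

Using the resistance-network approach (series):
R_inner film = 1/(h_i·A) = 1/(9.61×13.9) = 0.007486 K/W
R_aluminium = L/(kA) = 0.0044/(231×13.9) = 1.37×10^-6 K/W
R_outer film = 1/(h_o·A) = 1/(8.31×13.9) = 0.008657 K/W
R_total = 0.01614 K/W;  Q = ΔT/R_total = 218/0.01614 = 13500 W
T_interface = T_inner + Q·ΣR(inner→interface) = 79 + 13500×0.007488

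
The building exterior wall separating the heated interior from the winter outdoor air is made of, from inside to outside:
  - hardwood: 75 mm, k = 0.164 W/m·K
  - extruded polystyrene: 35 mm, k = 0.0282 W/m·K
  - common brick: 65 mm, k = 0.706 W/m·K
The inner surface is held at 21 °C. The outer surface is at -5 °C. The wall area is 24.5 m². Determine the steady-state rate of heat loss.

Q ≈ 356 W

Using the resistance-network approach (series):
R_hardwood = L/(kA) = 0.075/(0.164×24.5) = 0.01867 K/W
R_extruded polystyrene = L/(kA) = 0.035/(0.0282×24.5) = 0.05066 K/W
R_common brick = L/(kA) = 0.065/(0.706×24.5) = 0.003758 K/W
R_total = 0.07308 K/W
Q = ΔT / R_total = 26 / 0.07308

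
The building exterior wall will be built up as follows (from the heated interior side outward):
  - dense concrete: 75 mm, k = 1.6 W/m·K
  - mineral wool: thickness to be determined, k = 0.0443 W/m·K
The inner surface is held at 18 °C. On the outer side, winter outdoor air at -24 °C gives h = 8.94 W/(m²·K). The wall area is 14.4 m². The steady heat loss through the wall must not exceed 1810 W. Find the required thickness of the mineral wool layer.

L ≈ 7.77 mm

Using the resistance-network approach (series):
R_dense concrete = L/(kA) = 0.075/(1.6×14.4) = 0.003255 K/W
R_outer film = 1/(h_o·A) = 1/(8.94×14.4) = 0.007768 K/W
Sum of the known resistances R_other = 0.01102 K/W
Required total resistance R_tot = ΔT/Q_allow = 42/1810 = 0.0232 K/W
R_mineral wool = R_tot − R_other = 0.01218 K/W
L = R·k·A = 0.01218×0.0443×14.4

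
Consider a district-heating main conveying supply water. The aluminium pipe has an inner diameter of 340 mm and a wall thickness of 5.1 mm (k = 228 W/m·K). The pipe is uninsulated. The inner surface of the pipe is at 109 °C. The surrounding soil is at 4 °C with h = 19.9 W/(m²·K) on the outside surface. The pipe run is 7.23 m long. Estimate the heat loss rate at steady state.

Per-layer cylindrical resistances, series-summed:
R_aluminium pipe wall = ln(175.1/170)/(2π×228×7.23) = 2.854×10^-6 K/W
R_outer film = 1/(h_o·2πr_oL) = 1/(19.9×2π×0.1751×7.23) = 0.006317 K/W
R_total = 0.00632 K/W
Q = ΔT/R_total = 105/0.00632

Q ≈ 16600 W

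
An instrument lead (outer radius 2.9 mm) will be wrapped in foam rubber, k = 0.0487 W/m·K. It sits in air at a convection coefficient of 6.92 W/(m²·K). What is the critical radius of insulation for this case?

For a cylinder r_cr = k/h = 0.0487/6.92
r_cr = 7.04 mm; since the bare radius (2.9 mm) is below r_cr, adding a thin layer of insulation will *increase* heat loss.

r_cr ≈ 7.04 mm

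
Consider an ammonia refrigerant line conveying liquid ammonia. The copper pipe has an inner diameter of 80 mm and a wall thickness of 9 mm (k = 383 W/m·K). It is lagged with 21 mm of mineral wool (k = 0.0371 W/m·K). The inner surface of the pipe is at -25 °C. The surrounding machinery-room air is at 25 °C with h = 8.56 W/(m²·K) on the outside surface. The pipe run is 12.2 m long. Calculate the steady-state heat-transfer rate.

Radial resistances (cylindrical: R_cond = ln(r_o/r_i)/(2πkL), R_conv = 1/(h·2πrL)):
R_copper pipe wall = ln(49/40)/(2π×383×12.2) = 6.912×10^-6 K/W
R_mineral wool = ln(70/49)/(2π×0.0371×12.2) = 0.1254 K/W
R_outer film = 1/(h_o·2πr_oL) = 1/(8.56×2π×0.07×12.2) = 0.02177 K/W
R_total = 0.1472 K/W
Q = ΔT/R_total = 50/0.1472

Q ≈ 340 W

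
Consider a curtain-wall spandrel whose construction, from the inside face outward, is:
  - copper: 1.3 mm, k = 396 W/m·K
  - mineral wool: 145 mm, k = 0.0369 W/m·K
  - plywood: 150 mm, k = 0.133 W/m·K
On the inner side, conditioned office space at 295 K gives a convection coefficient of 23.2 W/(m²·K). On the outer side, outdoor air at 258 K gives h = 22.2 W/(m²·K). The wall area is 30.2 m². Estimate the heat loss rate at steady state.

Treating each layer as a thermal resistance in series:
R_inner film = 1/(h_i·A) = 1/(23.2×30.2) = 0.001427 K/W
R_copper = L/(kA) = 0.0013/(396×30.2) = 1.087×10^-7 K/W
R_mineral wool = L/(kA) = 0.145/(0.0369×30.2) = 0.1301 K/W
R_plywood = L/(kA) = 0.15/(0.133×30.2) = 0.03735 K/W
R_outer film = 1/(h_o·A) = 1/(22.2×30.2) = 0.001492 K/W
R_total = 0.1704 K/W
Q = ΔT / R_total = 37 / 0.1704

Q ≈ 217 W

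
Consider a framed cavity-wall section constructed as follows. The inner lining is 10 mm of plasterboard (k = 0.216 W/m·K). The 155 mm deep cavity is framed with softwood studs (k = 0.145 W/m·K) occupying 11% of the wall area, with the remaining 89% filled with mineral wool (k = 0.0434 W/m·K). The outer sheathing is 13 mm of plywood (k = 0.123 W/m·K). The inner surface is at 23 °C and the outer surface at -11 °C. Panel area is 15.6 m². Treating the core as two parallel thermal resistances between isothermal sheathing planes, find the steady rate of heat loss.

Sheathing layers in series; stud and cavity paths in parallel between them.
R_inner = 0.01/(0.216×15.6) = 0.002968 K/W
R_stud  = 0.155/(0.145×0.11×15.6) = 0.6229 K/W
R_cav   = 0.155/(0.0434×0.89×15.6) = 0.2572 K/W
1/R_core = 1/R_stud + 1/R_cav → R_core = 0.1821 K/W
R_outer = 0.013/(0.123×15.6) = 0.006775 K/W
R_total = 0.1918 K/W
Q = ΔT/R_total = 34/0.1918

Q ≈ 177 W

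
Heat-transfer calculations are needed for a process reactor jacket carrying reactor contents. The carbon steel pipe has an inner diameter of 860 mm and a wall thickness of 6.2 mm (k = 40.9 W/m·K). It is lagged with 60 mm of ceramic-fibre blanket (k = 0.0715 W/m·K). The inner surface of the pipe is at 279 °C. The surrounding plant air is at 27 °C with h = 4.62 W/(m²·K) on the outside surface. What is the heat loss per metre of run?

Radial resistances (cylindrical: R_cond = ln(r_o/r_i)/(2πkL), R_conv = 1/(h·2πrL)):
R_carbon steel pipe wall = ln(436.2/430)/(2π×40.9×1) = 5.571×10^-5 K/W
R_ceramic-fibre blanket = ln(496.2/436.2)/(2π×0.0715×1) = 0.2869 K/W
R_outer film = 1/(h_o·2πr_oL) = 1/(4.62×2π×0.4962×1) = 0.06943 K/W
R_total = 0.3564 K/W
Q = ΔT/R_total = 252/0.3564

q′ ≈ 707 W/m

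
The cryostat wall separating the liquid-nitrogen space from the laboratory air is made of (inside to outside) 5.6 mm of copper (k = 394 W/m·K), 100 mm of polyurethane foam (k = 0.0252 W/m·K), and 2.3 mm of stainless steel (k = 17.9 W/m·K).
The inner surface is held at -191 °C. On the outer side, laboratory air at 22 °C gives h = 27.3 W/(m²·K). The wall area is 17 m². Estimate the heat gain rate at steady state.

Thermal resistances in series:
R_copper = L/(kA) = 0.0056/(394×17) = 8.361×10^-7 K/W
R_polyurethane foam = L/(kA) = 0.1/(0.0252×17) = 0.2334 K/W
R_stainless steel = L/(kA) = 0.0023/(17.9×17) = 7.558×10^-6 K/W
R_outer film = 1/(h_o·A) = 1/(27.3×17) = 0.002155 K/W
R_total = 0.2356 K/W
Q = ΔT / R_total = 213 / 0.2356

Q ≈ 904 W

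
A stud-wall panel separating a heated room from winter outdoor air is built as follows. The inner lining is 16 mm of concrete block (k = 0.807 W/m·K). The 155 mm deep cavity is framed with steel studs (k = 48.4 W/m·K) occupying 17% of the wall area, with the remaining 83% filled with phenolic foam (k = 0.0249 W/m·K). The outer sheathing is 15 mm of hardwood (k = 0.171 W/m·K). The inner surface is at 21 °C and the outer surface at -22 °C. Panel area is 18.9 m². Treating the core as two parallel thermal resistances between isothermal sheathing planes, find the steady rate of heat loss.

Sheathing layers in series; stud and cavity paths in parallel between them.
R_inner = 0.016/(0.807×18.9) = 0.001049 K/W
R_stud  = 0.155/(48.4×0.17×18.9) = 9.967×10^-4 K/W
R_cav   = 0.155/(0.0249×0.83×18.9) = 0.3968 K/W
1/R_core = 1/R_stud + 1/R_cav → R_core = 9.942×10^-4 K/W
R_outer = 0.015/(0.171×18.9) = 0.004641 K/W
R_total = 0.006684 K/W
Q = ΔT/R_total = 43/0.006684

Q ≈ 6430 W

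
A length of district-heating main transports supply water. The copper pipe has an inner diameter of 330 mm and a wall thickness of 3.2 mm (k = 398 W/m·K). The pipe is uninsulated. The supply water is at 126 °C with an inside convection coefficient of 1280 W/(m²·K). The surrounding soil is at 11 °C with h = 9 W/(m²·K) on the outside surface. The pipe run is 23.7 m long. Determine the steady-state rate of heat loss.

Q ≈ 25700 W

Cylindrical conduction, so R = ln(r₂/r₁)/(2πkL) per layer, in series:
R_inner film = 1/(h_i·2πr₁L) = 1/(1280×2π×0.165×23.7) = 3.18×10^-5 K/W
R_copper pipe wall = ln(168.2/165)/(2π×398×23.7) = 3.241×10^-7 K/W
R_outer film = 1/(h_o·2πr_oL) = 1/(9×2π×0.1682×23.7) = 0.004436 K/W
R_total = 0.004468 K/W
Q = ΔT/R_total = 115/0.004468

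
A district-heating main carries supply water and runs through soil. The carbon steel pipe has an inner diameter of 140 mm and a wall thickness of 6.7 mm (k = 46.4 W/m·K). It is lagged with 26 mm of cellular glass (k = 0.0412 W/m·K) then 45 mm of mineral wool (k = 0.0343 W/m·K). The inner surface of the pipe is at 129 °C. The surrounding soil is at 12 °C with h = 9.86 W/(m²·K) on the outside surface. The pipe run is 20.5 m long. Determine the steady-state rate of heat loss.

Q ≈ 820 W

Radial resistances (cylindrical: R_cond = ln(r_o/r_i)/(2πkL), R_conv = 1/(h·2πrL)):
R_carbon steel pipe wall = ln(76.7/70)/(2π×46.4×20.5) = 1.529×10^-5 K/W
R_cellular glass = ln(102.7/76.7)/(2π×0.0412×20.5) = 0.05501 K/W
R_mineral wool = ln(147.7/102.7)/(2π×0.0343×20.5) = 0.08225 K/W
R_outer film = 1/(h_o·2πr_oL) = 1/(9.86×2π×0.1477×20.5) = 0.005331 K/W
R_total = 0.1426 K/W
Q = ΔT/R_total = 117/0.1426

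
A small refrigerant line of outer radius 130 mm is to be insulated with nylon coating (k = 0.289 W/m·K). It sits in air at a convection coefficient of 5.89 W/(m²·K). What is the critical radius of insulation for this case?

r_cr ≈ 49.1 mm

For a cylinder r_cr = k/h = 0.289/5.89
r_cr = 49.1 mm; since the bare radius (130 mm) is above r_cr, any added insulation will reduce heat loss.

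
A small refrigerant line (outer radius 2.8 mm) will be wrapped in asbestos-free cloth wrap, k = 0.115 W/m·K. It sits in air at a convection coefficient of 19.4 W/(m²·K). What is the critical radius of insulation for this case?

For a cylinder r_cr = k/h = 0.115/19.4
r_cr = 5.93 mm; since the bare radius (2.8 mm) is below r_cr, adding a thin layer of insulation will *increase* heat loss.

r_cr ≈ 5.93 mm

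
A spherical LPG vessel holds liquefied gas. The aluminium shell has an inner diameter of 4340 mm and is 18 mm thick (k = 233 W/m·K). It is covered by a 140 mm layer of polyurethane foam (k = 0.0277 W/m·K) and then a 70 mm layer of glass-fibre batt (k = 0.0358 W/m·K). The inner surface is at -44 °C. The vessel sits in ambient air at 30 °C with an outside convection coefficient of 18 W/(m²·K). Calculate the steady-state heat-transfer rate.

Spherical conduction: R = (1/r_in − 1/r_out)/(4πk) per layer; series-sum.
R_aluminium shell = (1/2.17 − 1/2.188)/(4π×233) = 1.295×10^-6 K/W
R_polyurethane foam = (1/2.188 − 1/2.328)/(4π×0.0277) = 0.07896 K/W
R_glass-fibre batt = (1/2.328 − 1/2.398)/(4π×0.0358) = 0.02787 K/W
R_outer film = 1/(h·4πr_o²) = 1/(18×4π×2.398²) = 7.688×10^-4 K/W
R_total = 0.1076 K/W
Q = ΔT/R_total = 74/0.1076

Q ≈ 688 W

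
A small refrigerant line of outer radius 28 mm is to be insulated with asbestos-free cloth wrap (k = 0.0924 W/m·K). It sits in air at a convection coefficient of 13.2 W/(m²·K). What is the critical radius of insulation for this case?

r_cr ≈ 7 mm

For a cylinder r_cr = k/h = 0.0924/13.2
r_cr = 7 mm; since the bare radius (28 mm) is above r_cr, any added insulation will reduce heat loss.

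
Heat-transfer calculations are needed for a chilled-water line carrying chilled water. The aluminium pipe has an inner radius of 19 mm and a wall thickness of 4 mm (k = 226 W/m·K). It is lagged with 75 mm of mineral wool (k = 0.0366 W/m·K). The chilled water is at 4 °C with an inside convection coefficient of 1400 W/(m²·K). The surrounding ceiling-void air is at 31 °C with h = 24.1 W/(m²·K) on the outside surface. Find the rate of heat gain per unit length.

q′ ≈ 4.23 W/m

For a radial system each layer contributes R = ln(r_out/r_in)/(2πkL); films add R = 1/(hA).
R_inner film = 1/(h_i·2πr₁L) = 1/(1400×2π×0.019×1) = 0.005983 K/W
R_aluminium pipe wall = ln(23/19)/(2π×226×1) = 1.345×10^-4 K/W
R_mineral wool = ln(98/23)/(2π×0.0366×1) = 6.303 K/W
R_outer film = 1/(h_o·2πr_oL) = 1/(24.1×2π×0.098×1) = 0.06739 K/W
R_total = 6.377 K/W
Q = ΔT/R_total = 27/6.377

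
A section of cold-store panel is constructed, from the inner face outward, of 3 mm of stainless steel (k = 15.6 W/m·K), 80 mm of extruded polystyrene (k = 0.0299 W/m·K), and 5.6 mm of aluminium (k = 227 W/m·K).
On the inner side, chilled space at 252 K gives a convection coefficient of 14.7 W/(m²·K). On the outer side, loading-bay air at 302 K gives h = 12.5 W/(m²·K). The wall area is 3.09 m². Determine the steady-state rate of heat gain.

Q ≈ 54.7 W

Treating each layer as a thermal resistance in series:
R_inner film = 1/(h_i·A) = 1/(14.7×3.09) = 0.02202 K/W
R_stainless steel = L/(kA) = 0.003/(15.6×3.09) = 6.224×10^-5 K/W
R_extruded polystyrene = L/(kA) = 0.08/(0.0299×3.09) = 0.8659 K/W
R_aluminium = L/(kA) = 0.0056/(227×3.09) = 7.984×10^-6 K/W
R_outer film = 1/(h_o·A) = 1/(12.5×3.09) = 0.02589 K/W
R_total = 0.9139 K/W
Q = ΔT / R_total = 50 / 0.9139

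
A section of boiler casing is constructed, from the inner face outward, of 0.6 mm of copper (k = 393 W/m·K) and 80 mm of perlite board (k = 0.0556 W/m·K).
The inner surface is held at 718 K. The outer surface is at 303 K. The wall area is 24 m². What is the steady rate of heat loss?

Q ≈ 6920 W

Series thermal resistances:
R_copper = L/(kA) = 0.0006/(393×24) = 6.361×10^-8 K/W
R_perlite board = L/(kA) = 0.08/(0.0556×24) = 0.05995 K/W
R_total = 0.05995 K/W
Q = ΔT / R_total = 415 / 0.05995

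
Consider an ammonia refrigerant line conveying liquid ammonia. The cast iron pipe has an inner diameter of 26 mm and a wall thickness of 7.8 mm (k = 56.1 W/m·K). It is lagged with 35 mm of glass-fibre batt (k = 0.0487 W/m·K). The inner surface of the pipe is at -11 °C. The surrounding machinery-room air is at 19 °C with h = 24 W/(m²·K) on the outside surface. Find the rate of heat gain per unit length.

q′ ≈ 8.97 W/m

For a radial system each layer contributes R = ln(r_out/r_in)/(2πkL); films add R = 1/(hA).
R_cast iron pipe wall = ln(20.8/13)/(2π×56.1×1) = 0.001333 K/W
R_glass-fibre batt = ln(55.8/20.8)/(2π×0.0487×1) = 3.225 K/W
R_outer film = 1/(h_o·2πr_oL) = 1/(24×2π×0.0558×1) = 0.1188 K/W
R_total = 3.345 K/W
Q = ΔT/R_total = 30/3.345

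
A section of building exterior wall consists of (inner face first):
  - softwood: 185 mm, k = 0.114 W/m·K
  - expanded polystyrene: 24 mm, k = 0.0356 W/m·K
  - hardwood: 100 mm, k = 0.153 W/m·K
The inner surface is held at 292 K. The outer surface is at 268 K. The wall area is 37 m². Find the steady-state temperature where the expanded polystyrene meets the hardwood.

T ≈ 273 K

Thermal resistances in series:
R_softwood = L/(kA) = 0.185/(0.114×37) = 0.04386 K/W
R_expanded polystyrene = L/(kA) = 0.024/(0.0356×37) = 0.01822 K/W
R_hardwood = L/(kA) = 0.1/(0.153×37) = 0.01766 K/W
R_total = 0.07974 K/W;  Q = ΔT/R_total = 24/0.07974 = 301 W
T_interface = T_inner − Q·ΣR(inner→interface) = 292 − 301×0.06208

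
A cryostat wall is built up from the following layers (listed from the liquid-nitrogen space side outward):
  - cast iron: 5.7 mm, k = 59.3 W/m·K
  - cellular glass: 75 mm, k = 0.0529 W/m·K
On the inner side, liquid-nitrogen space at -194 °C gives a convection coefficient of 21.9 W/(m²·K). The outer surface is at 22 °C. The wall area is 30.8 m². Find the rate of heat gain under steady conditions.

Treating each layer as a thermal resistance in series:
R_inner film = 1/(h_i·A) = 1/(21.9×30.8) = 0.001483 K/W
R_cast iron = L/(kA) = 0.0057/(59.3×30.8) = 3.121×10^-6 K/W
R_cellular glass = L/(kA) = 0.075/(0.0529×30.8) = 0.04603 K/W
R_total = 0.04752 K/W
Q = ΔT / R_total = 216 / 0.04752

Q ≈ 4550 W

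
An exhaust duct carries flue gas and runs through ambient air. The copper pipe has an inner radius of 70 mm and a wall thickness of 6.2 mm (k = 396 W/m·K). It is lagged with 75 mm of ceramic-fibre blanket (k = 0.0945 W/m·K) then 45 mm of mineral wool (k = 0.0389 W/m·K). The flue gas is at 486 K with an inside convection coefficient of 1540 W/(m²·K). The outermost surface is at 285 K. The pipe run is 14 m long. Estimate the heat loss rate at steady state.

Radial resistances (cylindrical: R_cond = ln(r_o/r_i)/(2πkL), R_conv = 1/(h·2πrL)):
R_inner film = 1/(h_i·2πr₁L) = 1/(1540×2π×0.07×14) = 1.055×10^-4 K/W
R_copper pipe wall = ln(76.2/70)/(2π×396×14) = 2.436×10^-6 K/W
R_ceramic-fibre blanket = ln(151.2/76.2)/(2π×0.0945×14) = 0.08243 K/W
R_mineral wool = ln(196.2/151.2)/(2π×0.0389×14) = 0.07614 K/W
R_total = 0.1587 K/W
Q = ΔT/R_total = 201/0.1587

Q ≈ 1270 W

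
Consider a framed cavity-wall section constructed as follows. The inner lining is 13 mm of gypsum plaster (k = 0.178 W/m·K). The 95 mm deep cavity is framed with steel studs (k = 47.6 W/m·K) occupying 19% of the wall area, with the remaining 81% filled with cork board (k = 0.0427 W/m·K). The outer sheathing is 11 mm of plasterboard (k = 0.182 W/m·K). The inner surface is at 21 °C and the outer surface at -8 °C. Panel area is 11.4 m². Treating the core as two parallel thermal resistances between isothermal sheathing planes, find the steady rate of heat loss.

Sheathing layers in series; stud and cavity paths in parallel between them.
R_inner = 0.013/(0.178×11.4) = 0.006406 K/W
R_stud  = 0.095/(47.6×0.19×11.4) = 9.214×10^-4 K/W
R_cav   = 0.095/(0.0427×0.81×11.4) = 0.2409 K/W
1/R_core = 1/R_stud + 1/R_cav → R_core = 9.179×10^-4 K/W
R_outer = 0.011/(0.182×11.4) = 0.005302 K/W
R_total = 0.01263 K/W
Q = ΔT/R_total = 29/0.01263

Q ≈ 2300 W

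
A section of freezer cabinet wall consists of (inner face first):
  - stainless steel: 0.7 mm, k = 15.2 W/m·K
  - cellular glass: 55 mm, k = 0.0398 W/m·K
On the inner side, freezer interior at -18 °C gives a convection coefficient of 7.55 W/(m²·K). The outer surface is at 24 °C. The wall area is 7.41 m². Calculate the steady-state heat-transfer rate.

Treating each layer as a thermal resistance in series:
R_inner film = 1/(h_i·A) = 1/(7.55×7.41) = 0.01787 K/W
R_stainless steel = L/(kA) = 0.0007/(15.2×7.41) = 6.215×10^-6 K/W
R_cellular glass = L/(kA) = 0.055/(0.0398×7.41) = 0.1865 K/W
R_total = 0.2044 K/W
Q = ΔT / R_total = 42 / 0.2044

Q ≈ 206 W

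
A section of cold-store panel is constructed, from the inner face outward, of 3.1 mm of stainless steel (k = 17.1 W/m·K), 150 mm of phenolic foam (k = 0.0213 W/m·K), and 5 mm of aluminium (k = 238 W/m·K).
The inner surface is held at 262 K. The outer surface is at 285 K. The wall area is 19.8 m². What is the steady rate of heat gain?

Treating each layer as a thermal resistance in series:
R_stainless steel = L/(kA) = 0.0031/(17.1×19.8) = 9.156×10^-6 K/W
R_phenolic foam = L/(kA) = 0.15/(0.0213×19.8) = 0.3557 K/W
R_aluminium = L/(kA) = 0.005/(238×19.8) = 1.061×10^-6 K/W
R_total = 0.3557 K/W
Q = ΔT / R_total = 23 / 0.3557

Q ≈ 64.7 W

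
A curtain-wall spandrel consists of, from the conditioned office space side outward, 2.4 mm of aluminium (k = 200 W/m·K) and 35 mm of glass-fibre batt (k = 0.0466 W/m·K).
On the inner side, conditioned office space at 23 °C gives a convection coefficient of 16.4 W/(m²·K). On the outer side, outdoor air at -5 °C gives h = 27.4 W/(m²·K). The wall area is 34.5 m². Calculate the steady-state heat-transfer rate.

Using the resistance-network approach (series):
R_inner film = 1/(h_i·A) = 1/(16.4×34.5) = 0.001767 K/W
R_aluminium = L/(kA) = 0.0024/(200×34.5) = 3.478×10^-7 K/W
R_glass-fibre batt = L/(kA) = 0.035/(0.0466×34.5) = 0.02177 K/W
R_outer film = 1/(h_o·A) = 1/(27.4×34.5) = 0.001058 K/W
R_total = 0.0246 K/W
Q = ΔT / R_total = 28 / 0.0246

Q ≈ 1140 W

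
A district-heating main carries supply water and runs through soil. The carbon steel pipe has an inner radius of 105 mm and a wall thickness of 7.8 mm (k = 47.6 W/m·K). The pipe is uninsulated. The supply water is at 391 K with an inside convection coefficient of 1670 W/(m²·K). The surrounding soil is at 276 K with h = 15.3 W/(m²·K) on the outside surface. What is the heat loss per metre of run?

q′ ≈ 1230 W/m

Treating each annulus and film as a series resistance:
R_inner film = 1/(h_i·2πr₁L) = 1/(1670×2π×0.105×1) = 9.076×10^-4 K/W
R_carbon steel pipe wall = ln(112.8/105)/(2π×47.6×1) = 2.396×10^-4 K/W
R_outer film = 1/(h_o·2πr_oL) = 1/(15.3×2π×0.1128×1) = 0.09222 K/W
R_total = 0.09337 K/W
Q = ΔT/R_total = 115/0.09337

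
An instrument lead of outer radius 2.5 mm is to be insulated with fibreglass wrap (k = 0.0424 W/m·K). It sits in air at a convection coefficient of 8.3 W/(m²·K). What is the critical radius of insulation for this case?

r_cr ≈ 5.11 mm

For a cylinder r_cr = k/h = 0.0424/8.3
r_cr = 5.11 mm; since the bare radius (2.5 mm) is below r_cr, adding a thin layer of insulation will *increase* heat loss.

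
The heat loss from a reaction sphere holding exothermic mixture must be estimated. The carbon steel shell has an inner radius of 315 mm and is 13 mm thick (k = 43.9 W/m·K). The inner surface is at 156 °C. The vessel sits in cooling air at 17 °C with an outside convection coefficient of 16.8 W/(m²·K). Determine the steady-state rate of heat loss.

Each spherical layer contributes R = (1/r_i − 1/r_o)/(4πk):
R_carbon steel shell = (1/0.315 − 1/0.328)/(4π×43.9) = 2.281×10^-4 K/W
R_outer film = 1/(h·4πr_o²) = 1/(16.8×4π×0.328²) = 0.04403 K/W
R_total = 0.04426 K/W
Q = ΔT/R_total = 139/0.04426

Q ≈ 3140 W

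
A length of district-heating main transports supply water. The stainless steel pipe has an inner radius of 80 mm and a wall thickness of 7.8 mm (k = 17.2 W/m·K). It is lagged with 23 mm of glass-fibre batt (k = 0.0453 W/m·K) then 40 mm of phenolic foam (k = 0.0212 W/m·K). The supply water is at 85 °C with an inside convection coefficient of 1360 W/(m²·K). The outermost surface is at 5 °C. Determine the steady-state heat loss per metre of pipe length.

Per-layer cylindrical resistances, series-summed:
R_inner film = 1/(h_i·2πr₁L) = 1/(1360×2π×0.08×1) = 0.001463 K/W
R_stainless steel pipe wall = ln(87.8/80)/(2π×17.2×1) = 8.609×10^-4 K/W
R_glass-fibre batt = ln(110.8/87.8)/(2π×0.0453×1) = 0.8174 K/W
R_phenolic foam = ln(150.8/110.8)/(2π×0.0212×1) = 2.314 K/W
R_total = 3.134 K/W
Q = ΔT/R_total = 80/3.134

q′ ≈ 25.5 W/m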